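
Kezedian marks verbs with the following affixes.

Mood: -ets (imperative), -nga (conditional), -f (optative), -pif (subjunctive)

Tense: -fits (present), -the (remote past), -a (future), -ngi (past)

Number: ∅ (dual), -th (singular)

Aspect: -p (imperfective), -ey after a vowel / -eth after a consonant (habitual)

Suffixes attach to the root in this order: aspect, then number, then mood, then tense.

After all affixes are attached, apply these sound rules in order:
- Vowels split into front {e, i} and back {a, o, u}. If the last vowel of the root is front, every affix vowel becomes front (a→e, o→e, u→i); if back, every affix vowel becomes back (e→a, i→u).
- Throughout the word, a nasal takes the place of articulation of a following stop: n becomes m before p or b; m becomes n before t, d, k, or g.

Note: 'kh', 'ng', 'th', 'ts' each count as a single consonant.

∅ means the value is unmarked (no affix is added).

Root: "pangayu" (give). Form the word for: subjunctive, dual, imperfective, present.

Attach aspect imperfective -p → pangayup.
number = dual: zero marking, form stays pangayup.
Attach mood subjunctive -pif → pangayuppif.
Attach tense present -fits → pangayuppiffits.
Apply vowel harmony: pangayuppiffits → pangayuppuffuts.
Nasal assimilation: no change.

pangayuppuffuts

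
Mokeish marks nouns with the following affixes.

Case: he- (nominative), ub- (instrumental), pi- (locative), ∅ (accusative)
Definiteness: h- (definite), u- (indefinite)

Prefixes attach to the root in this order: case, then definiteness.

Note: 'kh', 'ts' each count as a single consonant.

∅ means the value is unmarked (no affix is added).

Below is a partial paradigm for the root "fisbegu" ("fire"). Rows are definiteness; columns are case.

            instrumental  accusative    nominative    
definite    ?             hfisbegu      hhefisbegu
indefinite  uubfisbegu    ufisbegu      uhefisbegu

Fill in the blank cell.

Attach case instrumental ub- → ubfisbegu.
Attach definiteness definite h- → hubfisbegu.

hubfisbegu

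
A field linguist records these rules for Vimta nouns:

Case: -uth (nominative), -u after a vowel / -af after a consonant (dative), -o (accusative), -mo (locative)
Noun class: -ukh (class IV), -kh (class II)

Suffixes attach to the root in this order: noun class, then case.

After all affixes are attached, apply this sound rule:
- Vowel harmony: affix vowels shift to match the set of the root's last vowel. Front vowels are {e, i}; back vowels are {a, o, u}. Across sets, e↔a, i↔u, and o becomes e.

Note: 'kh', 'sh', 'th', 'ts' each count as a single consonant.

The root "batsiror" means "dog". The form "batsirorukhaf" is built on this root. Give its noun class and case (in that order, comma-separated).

Segment: batsiror-ukh-af.
noun class: -ukh → class IV.
case: -u/af → dative.

class IV, dative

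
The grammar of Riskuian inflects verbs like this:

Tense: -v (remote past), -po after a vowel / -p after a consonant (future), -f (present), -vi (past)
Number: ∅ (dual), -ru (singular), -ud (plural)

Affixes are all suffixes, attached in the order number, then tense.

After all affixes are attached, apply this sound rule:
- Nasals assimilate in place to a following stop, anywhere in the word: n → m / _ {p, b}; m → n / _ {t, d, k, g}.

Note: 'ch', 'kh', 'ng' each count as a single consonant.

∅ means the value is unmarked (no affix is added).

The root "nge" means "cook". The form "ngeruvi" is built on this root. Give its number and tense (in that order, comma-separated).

singular, past

Segment: nge-ru-vi.
number: -ru → singular.
tense: -vi → past.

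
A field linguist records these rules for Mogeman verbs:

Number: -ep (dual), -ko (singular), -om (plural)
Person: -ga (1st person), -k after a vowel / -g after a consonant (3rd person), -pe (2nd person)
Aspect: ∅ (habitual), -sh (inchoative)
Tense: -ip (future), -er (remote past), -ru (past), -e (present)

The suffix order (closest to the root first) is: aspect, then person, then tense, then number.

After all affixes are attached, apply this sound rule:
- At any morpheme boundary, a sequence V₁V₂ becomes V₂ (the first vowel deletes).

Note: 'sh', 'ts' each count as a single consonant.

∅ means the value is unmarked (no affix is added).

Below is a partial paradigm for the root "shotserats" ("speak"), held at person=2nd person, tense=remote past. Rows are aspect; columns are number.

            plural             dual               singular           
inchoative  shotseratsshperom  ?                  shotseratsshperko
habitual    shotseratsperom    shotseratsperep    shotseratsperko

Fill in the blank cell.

shotseratsshperep

Attach aspect inchoative -sh → shotseratssh.
Attach person 2nd person -pe → shotseratsshpe.
Attach tense remote past -er → shotseratsshpeer.
Attach number dual -ep → shotseratsshpeerep.
Apply vowel deletion: shotseratsshpeerep → shotseratsshperep.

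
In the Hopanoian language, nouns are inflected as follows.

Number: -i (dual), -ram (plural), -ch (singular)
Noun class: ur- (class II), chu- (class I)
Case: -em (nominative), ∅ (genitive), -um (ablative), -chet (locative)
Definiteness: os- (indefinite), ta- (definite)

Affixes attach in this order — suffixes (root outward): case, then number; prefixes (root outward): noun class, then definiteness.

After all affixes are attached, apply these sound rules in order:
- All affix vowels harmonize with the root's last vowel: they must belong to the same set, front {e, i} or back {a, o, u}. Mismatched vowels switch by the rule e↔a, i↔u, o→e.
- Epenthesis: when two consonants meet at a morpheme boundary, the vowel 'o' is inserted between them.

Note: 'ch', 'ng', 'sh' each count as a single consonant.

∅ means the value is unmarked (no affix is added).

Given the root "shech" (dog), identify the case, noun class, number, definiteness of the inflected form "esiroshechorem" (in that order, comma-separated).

Segment: os-ur-shech-ram.
case: ∅ → genitive.
noun class: ur- → class II.
number: -ram → plural.
definiteness: os- → indefinite.

genitive, class II, plural, indefinite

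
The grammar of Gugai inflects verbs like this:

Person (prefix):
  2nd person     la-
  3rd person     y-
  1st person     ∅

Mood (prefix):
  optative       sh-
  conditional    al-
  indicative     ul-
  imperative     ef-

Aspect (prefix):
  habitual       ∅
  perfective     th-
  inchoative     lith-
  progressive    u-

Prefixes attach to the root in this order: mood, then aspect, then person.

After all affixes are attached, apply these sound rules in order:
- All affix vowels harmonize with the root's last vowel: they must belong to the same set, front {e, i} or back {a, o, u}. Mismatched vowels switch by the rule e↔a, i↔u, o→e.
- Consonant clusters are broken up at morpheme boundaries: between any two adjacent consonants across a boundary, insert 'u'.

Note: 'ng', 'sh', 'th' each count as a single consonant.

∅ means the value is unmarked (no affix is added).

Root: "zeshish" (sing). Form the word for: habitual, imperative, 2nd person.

Attach mood imperative ef- → efzeshish.
aspect = habitual: zero marking, form stays efzeshish.
Attach person 2nd person la- → laefzeshish.
Apply vowel harmony: laefzeshish → leefzeshish.
Apply epenthesis: leefzeshish → leefuzeshish.

leefuzeshish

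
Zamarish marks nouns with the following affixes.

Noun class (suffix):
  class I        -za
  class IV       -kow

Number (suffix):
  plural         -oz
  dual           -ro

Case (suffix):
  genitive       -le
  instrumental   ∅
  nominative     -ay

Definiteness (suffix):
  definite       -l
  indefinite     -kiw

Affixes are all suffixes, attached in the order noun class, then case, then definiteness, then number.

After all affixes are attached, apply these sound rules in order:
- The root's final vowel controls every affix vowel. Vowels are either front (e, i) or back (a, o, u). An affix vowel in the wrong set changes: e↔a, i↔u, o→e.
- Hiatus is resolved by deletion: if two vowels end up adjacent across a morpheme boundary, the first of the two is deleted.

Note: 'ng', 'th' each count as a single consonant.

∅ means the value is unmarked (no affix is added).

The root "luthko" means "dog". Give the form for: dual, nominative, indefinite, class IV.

Attach noun class class IV -kow → luthkokow.
Attach case nominative -ay → luthkokoway.
Attach definiteness indefinite -kiw → luthkokowaykiw.
Attach number dual -ro → luthkokowaykiwro.
Apply vowel harmony: luthkokowaykiwro → luthkokowaykuwro.
Vowel deletion: no change.

luthkokowaykuwro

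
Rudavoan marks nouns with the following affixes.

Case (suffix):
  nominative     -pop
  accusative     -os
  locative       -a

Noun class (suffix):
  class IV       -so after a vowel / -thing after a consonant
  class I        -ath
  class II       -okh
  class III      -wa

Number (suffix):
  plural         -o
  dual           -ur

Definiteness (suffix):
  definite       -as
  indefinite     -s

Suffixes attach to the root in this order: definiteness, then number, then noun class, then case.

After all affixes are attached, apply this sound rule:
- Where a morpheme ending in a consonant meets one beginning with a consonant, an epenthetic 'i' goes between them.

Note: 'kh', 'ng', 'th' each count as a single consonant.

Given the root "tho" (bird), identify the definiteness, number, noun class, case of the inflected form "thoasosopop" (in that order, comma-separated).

definite, plural, class IV, nominative

Segment: tho-as-o-so-pop.
definiteness: -as → definite.
number: -o → plural.
noun class: -so/thing → class IV.
case: -pop → nominative.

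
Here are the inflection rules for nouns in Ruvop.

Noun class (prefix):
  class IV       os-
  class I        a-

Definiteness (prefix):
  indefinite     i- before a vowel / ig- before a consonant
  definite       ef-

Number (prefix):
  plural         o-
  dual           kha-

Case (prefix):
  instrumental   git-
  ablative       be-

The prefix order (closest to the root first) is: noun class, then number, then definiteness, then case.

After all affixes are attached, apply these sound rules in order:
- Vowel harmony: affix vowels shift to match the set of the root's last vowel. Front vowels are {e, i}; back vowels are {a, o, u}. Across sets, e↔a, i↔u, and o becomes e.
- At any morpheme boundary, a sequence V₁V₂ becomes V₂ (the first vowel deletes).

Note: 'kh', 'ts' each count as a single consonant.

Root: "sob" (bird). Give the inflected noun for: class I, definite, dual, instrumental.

Attach noun class class I a- → asob.
Attach number dual kha- → khaasob.
Attach definiteness definite ef- → efkhaasob.
Attach case instrumental git- → gitefkhaasob.
Apply vowel harmony: gitefkhaasob → gutafkhaasob.
Apply vowel deletion: gutafkhaasob → gutafkhasob.

gutafkhasob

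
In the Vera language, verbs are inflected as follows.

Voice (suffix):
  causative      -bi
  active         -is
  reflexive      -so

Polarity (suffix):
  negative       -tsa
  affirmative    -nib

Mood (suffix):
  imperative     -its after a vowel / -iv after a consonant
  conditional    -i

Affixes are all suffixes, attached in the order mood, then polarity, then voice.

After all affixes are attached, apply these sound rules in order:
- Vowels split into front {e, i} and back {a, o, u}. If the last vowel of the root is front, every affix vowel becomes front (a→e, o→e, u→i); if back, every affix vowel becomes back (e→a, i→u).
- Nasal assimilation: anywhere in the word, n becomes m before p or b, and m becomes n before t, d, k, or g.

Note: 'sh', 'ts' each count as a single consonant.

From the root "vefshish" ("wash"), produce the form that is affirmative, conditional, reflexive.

vefshishinibse

Attach mood conditional -i → vefshishi.
Attach polarity affirmative -nib → vefshishinib.
Attach voice reflexive -so → vefshishinibso.
Apply vowel harmony: vefshishinibso → vefshishinibse.
Nasal assimilation: no change.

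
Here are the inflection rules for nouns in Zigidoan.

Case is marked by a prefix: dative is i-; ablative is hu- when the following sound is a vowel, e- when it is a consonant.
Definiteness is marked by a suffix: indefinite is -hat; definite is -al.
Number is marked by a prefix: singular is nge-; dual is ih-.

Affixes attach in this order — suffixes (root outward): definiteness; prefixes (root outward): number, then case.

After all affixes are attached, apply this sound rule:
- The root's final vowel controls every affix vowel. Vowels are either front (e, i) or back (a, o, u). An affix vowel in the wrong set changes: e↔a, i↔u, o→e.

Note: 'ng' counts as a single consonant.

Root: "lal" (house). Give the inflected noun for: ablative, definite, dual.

Attach number dual ih- → ihlal.
Attach case ablative hu- (before vowel 'i') → huihlal.
Attach definiteness definite -al → huihlalal.
Apply vowel harmony: huihlalal → huuhlalal.

huuhlalal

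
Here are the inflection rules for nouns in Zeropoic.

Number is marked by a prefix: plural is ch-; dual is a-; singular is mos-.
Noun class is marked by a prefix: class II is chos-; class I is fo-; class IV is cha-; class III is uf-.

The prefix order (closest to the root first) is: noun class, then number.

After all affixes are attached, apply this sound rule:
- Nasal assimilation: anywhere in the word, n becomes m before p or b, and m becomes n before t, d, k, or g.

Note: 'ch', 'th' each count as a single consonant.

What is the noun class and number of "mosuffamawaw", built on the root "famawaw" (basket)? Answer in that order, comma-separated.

Segment: mos-uf-famawaw.
noun class: uf- → class III.
number: mos- → singular.

class III, singular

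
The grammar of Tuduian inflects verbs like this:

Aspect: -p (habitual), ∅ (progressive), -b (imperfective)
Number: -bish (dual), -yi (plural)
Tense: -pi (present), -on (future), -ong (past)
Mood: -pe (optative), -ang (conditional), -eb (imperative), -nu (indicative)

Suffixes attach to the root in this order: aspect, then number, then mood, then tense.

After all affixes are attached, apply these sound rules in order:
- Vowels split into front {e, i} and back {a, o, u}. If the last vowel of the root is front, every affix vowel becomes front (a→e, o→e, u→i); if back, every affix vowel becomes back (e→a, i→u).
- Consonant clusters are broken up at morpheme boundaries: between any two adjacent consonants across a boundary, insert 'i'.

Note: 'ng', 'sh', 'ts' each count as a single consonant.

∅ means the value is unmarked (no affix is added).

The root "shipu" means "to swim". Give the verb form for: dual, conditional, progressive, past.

aspect = progressive: zero marking, form stays shipu.
Attach number dual -bish → shipubish.
Attach mood conditional -ang → shipubishang.
Attach tense past -ong → shipubishangong.
Apply vowel harmony: shipubishangong → shipubushangong.
Epenthesis: no change.

shipubushangong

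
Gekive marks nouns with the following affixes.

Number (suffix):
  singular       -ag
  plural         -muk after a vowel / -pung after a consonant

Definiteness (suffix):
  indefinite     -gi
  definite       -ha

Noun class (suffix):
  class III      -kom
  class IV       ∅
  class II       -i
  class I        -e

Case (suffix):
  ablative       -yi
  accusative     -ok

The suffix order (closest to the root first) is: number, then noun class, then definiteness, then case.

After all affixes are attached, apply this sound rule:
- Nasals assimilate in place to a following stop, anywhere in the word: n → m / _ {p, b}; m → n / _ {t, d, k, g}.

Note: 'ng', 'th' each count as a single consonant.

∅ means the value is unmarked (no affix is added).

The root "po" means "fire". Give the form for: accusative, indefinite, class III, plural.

pomukkongiok

Attach number plural -muk (after vowel 'o') → pomuk.
Attach noun class class III -kom → pomukkom.
Attach definiteness indefinite -gi → pomukkomgi.
Attach case accusative -ok → pomukkomgiok.
Apply nasal assimilation: pomukkomgiok → pomukkongiok.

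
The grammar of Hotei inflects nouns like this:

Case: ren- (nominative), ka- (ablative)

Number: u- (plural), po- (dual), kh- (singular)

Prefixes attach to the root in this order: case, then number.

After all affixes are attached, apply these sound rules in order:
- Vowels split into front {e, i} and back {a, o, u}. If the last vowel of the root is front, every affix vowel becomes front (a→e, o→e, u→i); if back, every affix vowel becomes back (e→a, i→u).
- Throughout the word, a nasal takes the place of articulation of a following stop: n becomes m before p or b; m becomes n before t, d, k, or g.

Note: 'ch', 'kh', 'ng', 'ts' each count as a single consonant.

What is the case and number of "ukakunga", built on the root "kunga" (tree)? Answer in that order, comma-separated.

ablative, plural

Segment: u-ka-kunga.
case: ka- → ablative.
number: u- → plural.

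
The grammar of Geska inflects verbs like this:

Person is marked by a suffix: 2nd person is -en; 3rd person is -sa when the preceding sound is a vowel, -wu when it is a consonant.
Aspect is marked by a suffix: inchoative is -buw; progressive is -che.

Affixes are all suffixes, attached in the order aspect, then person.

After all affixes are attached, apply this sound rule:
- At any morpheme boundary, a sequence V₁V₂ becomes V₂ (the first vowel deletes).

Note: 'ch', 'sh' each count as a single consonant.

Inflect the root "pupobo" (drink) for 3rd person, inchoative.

pupobobuwwu

Attach aspect inchoative -buw → pupobobuw.
Attach person 3rd person -wu (after consonant 'w') → pupobobuwwu.
Vowel deletion: no change.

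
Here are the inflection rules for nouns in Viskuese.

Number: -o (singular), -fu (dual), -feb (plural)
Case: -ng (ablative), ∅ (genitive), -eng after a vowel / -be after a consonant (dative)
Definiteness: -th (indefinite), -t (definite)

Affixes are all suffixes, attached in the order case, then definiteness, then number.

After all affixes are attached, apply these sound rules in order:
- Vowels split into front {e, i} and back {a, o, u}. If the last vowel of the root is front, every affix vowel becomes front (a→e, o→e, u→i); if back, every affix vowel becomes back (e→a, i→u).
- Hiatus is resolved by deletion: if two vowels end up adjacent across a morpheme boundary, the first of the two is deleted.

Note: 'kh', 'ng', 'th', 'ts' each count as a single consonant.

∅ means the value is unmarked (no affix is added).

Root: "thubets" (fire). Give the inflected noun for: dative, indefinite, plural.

thubetsbethfeb

Attach case dative -be (after consonant 'ts') → thubetsbe.
Attach definiteness indefinite -th → thubetsbeth.
Attach number plural -feb → thubetsbethfeb.
Vowel harmony: no change.
Vowel deletion: no change.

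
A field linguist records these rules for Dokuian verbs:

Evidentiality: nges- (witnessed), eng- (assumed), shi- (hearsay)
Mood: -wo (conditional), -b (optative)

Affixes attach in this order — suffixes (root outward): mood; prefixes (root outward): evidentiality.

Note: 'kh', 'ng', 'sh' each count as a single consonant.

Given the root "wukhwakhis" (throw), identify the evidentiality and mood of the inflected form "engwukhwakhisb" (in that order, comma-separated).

assumed, optative

Segment: eng-wukhwakhis-b.
evidentiality: eng- → assumed.
mood: -b → optative.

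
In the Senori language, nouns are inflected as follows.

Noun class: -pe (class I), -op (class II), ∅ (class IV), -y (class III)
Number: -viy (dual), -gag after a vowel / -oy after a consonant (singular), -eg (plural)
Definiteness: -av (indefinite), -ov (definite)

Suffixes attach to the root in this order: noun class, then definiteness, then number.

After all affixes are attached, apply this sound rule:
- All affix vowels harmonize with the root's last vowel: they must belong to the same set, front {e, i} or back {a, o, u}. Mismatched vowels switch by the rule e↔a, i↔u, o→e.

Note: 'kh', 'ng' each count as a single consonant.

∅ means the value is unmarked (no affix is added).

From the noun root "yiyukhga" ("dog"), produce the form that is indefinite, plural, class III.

Attach noun class class III -y → yiyukhgay.
Attach definiteness indefinite -av → yiyukhgayav.
Attach number plural -eg → yiyukhgayaveg.
Apply vowel harmony: yiyukhgayaveg → yiyukhgayavag.

yiyukhgayavag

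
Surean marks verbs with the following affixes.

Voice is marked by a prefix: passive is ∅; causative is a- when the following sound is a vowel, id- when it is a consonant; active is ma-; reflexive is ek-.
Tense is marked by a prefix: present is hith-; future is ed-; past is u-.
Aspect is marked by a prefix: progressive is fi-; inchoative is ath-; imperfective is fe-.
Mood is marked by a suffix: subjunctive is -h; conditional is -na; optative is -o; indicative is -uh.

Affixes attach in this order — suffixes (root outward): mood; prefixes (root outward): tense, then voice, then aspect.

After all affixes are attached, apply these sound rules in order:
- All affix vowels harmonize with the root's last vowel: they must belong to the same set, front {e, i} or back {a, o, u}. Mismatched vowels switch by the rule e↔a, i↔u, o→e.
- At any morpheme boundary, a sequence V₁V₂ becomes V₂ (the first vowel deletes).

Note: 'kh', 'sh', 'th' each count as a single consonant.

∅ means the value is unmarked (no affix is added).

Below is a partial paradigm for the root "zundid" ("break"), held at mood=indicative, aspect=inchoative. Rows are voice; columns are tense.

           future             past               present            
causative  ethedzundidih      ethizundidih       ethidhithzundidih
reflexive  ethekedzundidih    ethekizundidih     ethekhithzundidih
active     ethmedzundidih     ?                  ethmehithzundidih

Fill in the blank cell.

ethmizundidih

Attach mood indicative -uh → zundiduh.
Attach tense past u- → uzundiduh.
Attach voice active ma- → mauzundiduh.
Attach aspect inchoative ath- → athmauzundiduh.
Apply vowel harmony: athmauzundiduh → ethmeizundidih.
Apply vowel deletion: ethmeizundidih → ethmizundidih.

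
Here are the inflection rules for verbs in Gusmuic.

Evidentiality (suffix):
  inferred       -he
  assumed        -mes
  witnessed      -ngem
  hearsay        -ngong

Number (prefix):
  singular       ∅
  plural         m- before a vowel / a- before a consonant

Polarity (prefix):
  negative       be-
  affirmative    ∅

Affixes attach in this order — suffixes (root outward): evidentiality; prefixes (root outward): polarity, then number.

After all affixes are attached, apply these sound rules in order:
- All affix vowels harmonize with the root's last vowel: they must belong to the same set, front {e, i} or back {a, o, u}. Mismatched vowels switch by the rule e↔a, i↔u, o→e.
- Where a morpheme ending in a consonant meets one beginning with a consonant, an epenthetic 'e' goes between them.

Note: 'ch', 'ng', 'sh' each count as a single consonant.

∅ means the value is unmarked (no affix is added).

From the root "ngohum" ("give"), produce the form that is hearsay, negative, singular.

Attach evidentiality hearsay -ngong → ngohumngong.
Attach polarity negative be- → bengohumngong.
number = singular: zero marking, form stays bengohumngong.
Apply vowel harmony: bengohumngong → bangohumngong.
Apply epenthesis: bangohumngong → bangohumengong.

bangohumengong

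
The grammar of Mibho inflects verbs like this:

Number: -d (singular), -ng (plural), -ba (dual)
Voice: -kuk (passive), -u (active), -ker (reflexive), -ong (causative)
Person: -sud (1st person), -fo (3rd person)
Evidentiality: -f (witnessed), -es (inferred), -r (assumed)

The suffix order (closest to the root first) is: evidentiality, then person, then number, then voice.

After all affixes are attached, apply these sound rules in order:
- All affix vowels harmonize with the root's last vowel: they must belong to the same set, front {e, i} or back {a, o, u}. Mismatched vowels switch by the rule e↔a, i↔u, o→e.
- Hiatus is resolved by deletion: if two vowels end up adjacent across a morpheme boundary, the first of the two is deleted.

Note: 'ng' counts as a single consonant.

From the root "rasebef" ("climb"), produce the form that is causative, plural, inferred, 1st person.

rasebefessidngeng

Attach evidentiality inferred -es → rasebefes.
Attach person 1st person -sud → rasebefessud.
Attach number plural -ng → rasebefessudng.
Attach voice causative -ong → rasebefessudngong.
Apply vowel harmony: rasebefessudngong → rasebefessidngeng.
Vowel deletion: no change.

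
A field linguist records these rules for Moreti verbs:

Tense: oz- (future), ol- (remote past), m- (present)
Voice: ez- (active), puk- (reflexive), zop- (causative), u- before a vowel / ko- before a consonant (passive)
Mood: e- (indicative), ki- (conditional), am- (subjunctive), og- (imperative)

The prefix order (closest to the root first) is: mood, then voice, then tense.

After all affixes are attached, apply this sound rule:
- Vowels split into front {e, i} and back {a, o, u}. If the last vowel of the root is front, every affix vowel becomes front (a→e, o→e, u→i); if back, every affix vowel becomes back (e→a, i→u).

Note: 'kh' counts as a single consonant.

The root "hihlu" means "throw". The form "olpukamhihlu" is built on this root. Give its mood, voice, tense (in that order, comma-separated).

Segment: ol-puk-am-hihlu.
mood: am- → subjunctive.
voice: puk- → reflexive.
tense: ol- → remote past.

subjunctive, reflexive, remote past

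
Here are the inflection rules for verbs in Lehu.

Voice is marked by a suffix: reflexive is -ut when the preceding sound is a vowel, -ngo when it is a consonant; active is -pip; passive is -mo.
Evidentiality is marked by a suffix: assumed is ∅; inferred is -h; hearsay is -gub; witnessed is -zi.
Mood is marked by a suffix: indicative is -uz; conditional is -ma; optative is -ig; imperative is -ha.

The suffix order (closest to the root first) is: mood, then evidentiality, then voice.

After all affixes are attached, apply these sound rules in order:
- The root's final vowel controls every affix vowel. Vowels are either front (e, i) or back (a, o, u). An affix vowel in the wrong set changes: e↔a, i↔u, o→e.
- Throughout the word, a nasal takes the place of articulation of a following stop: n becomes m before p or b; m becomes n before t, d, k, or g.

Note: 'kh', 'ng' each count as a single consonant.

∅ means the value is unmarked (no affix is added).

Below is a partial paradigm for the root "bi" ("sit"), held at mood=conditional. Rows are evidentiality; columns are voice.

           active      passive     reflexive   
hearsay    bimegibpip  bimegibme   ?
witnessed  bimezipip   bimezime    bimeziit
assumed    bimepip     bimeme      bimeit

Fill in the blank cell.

Attach mood conditional -ma → bima.
Attach evidentiality hearsay -gub → bimagub.
Attach voice reflexive -ngo (after consonant 'b') → bimagubngo.
Apply vowel harmony: bimagubngo → bimegibnge.
Nasal assimilation: no change.

bimegibnge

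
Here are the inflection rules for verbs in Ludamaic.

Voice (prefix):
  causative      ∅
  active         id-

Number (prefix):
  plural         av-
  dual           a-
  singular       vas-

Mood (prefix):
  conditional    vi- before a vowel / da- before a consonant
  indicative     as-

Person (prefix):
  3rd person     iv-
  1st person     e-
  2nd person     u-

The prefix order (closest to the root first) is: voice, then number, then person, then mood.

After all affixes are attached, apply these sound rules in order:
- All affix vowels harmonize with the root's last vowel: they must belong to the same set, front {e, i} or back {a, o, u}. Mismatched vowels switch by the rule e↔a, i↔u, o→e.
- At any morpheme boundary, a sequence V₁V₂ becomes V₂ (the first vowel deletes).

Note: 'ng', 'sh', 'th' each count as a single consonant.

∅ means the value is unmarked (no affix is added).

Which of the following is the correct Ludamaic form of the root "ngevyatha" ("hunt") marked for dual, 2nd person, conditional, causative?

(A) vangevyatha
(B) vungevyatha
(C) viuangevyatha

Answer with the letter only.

voice = causative: zero marking, form stays ngevyatha.
Attach number dual a- → angevyatha.
Attach person 2nd person u- → uangevyatha.
Attach mood conditional vi- (before vowel 'u') → viuangevyatha.
Apply vowel harmony: viuangevyatha → vuuangevyatha.
Apply vowel deletion: vuuangevyatha → vangevyatha.
So the correct form is vangevyatha, option (A).
(B) vungevyatha is wrong: it has the affixes in the wrong order.
(C) viuangevyatha is wrong: it fails to apply the sound rule(s).

A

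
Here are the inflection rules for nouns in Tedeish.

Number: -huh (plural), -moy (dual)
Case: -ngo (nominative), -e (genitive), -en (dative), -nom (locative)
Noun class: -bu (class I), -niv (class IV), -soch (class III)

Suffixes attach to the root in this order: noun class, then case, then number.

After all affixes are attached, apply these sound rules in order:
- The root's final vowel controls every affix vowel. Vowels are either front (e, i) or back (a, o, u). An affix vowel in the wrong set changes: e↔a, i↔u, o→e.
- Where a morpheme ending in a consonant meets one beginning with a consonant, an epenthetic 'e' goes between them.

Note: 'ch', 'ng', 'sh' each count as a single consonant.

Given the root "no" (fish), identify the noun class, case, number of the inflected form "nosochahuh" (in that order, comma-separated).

Segment: no-soch-e-huh.
noun class: -soch → class III.
case: -e → genitive.
number: -huh → plural.

class III, genitive, plural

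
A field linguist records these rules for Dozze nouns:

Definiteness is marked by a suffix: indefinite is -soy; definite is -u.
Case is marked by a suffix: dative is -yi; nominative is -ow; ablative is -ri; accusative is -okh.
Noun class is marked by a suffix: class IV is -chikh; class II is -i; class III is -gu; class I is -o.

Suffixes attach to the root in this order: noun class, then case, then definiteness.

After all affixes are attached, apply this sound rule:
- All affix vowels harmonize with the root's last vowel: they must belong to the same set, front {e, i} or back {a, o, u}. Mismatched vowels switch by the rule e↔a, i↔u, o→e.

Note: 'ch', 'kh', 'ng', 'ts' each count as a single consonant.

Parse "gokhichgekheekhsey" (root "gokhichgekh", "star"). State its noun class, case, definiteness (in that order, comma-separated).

Segment: gokhichgekh-o-okh-soy.
noun class: -o → class I.
case: -okh → accusative.
definiteness: -soy → indefinite.

class I, accusative, indefinite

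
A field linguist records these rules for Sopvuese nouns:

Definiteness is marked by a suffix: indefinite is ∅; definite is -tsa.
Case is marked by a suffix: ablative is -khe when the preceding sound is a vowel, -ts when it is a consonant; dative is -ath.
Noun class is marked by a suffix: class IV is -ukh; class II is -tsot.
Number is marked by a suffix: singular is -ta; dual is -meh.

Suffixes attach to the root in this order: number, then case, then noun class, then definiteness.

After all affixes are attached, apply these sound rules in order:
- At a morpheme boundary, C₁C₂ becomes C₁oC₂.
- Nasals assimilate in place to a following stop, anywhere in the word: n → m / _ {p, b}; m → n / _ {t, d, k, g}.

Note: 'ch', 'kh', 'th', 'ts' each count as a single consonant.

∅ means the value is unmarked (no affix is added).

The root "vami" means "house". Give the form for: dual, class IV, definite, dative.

Attach number dual -meh → vamimeh.
Attach case dative -ath → vamimehath.
Attach noun class class IV -ukh → vamimehathukh.
Attach definiteness definite -tsa → vamimehathukhtsa.
Apply epenthesis: vamimehathukhtsa → vamimehathukhotsa.
Nasal assimilation: no change.

vamimehathukhotsa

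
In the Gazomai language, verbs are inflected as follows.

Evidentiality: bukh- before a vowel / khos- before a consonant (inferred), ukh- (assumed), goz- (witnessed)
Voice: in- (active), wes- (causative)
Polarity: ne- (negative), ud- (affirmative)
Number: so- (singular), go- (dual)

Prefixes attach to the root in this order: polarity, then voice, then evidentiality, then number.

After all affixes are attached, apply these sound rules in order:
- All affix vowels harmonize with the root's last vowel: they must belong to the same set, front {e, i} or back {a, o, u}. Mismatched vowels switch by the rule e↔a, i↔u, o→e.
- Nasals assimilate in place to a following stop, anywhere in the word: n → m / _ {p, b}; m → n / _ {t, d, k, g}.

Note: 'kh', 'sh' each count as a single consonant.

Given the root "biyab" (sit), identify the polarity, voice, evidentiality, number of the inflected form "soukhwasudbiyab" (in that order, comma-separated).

Segment: so-ukh-wes-ud-biyab.
polarity: ud- → affirmative.
voice: wes- → causative.
evidentiality: ukh- → assumed.
number: so- → singular.

affirmative, causative, assumed, singular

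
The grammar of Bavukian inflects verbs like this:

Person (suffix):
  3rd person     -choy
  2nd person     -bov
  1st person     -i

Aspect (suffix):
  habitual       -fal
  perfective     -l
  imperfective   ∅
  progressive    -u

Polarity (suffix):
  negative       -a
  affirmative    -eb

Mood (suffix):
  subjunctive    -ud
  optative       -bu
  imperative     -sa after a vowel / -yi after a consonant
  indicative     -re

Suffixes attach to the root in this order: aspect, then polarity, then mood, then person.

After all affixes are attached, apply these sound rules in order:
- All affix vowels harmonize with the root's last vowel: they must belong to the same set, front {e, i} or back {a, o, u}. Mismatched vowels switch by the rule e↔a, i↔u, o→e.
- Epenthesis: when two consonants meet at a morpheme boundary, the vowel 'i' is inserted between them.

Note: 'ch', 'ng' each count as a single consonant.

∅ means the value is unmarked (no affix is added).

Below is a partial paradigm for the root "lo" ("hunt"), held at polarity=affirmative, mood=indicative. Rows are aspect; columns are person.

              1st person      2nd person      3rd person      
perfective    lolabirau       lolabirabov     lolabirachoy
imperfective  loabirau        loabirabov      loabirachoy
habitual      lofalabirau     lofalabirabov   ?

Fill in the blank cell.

Attach aspect habitual -fal → lofal.
Attach polarity affirmative -eb → lofaleb.
Attach mood indicative -re → lofalebre.
Attach person 3rd person -choy → lofalebrechoy.
Apply vowel harmony: lofalebrechoy → lofalabrachoy.
Apply epenthesis: lofalabrachoy → lofalabirachoy.

lofalabirachoy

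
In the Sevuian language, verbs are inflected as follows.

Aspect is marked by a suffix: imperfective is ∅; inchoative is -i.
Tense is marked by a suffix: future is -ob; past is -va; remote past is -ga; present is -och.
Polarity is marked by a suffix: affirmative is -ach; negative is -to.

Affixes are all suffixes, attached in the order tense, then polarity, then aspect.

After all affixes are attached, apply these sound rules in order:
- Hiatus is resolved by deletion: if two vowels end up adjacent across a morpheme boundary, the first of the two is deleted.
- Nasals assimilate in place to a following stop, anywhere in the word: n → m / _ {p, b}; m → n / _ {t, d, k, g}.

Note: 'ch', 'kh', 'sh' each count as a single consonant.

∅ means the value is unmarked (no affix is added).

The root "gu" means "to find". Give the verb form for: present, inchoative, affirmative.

Attach tense present -och → guoch.
Attach polarity affirmative -ach → guochach.
Attach aspect inchoative -i → guochachi.
Apply vowel deletion: guochachi → gochachi.
Nasal assimilation: no change.

gochachi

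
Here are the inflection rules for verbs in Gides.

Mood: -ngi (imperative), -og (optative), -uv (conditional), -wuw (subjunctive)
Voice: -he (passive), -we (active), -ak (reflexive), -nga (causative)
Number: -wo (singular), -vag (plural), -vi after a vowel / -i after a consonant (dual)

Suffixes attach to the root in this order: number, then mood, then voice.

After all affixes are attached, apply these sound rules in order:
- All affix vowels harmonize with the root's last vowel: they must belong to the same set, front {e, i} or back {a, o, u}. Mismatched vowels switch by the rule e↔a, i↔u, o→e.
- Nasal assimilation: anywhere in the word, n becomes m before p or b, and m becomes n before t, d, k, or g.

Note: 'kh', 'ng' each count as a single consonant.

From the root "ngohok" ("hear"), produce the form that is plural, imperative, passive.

Attach number plural -vag → ngohokvag.
Attach mood imperative -ngi → ngohokvagngi.
Attach voice passive -he → ngohokvagngihe.
Apply vowel harmony: ngohokvagngihe → ngohokvagnguha.
Nasal assimilation: no change.

ngohokvagnguha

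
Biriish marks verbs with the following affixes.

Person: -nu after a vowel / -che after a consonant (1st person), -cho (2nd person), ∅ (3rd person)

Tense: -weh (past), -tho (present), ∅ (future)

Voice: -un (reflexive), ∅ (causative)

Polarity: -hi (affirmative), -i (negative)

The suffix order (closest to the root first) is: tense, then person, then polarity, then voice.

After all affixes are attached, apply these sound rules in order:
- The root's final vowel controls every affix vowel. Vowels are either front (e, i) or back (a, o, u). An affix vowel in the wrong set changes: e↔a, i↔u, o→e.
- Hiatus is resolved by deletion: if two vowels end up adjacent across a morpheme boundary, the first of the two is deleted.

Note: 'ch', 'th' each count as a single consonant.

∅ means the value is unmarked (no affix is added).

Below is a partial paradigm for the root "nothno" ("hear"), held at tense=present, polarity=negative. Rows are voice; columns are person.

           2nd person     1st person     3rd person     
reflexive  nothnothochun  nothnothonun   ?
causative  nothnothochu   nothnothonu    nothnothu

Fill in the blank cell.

Attach tense present -tho → nothnotho.
person = 3rd person: zero marking, form stays nothnotho.
Attach polarity negative -i → nothnothoi.
Attach voice reflexive -un → nothnothoiun.
Apply vowel harmony: nothnothoiun → nothnothouun.
Apply vowel deletion: nothnothouun → nothnothun.

nothnothun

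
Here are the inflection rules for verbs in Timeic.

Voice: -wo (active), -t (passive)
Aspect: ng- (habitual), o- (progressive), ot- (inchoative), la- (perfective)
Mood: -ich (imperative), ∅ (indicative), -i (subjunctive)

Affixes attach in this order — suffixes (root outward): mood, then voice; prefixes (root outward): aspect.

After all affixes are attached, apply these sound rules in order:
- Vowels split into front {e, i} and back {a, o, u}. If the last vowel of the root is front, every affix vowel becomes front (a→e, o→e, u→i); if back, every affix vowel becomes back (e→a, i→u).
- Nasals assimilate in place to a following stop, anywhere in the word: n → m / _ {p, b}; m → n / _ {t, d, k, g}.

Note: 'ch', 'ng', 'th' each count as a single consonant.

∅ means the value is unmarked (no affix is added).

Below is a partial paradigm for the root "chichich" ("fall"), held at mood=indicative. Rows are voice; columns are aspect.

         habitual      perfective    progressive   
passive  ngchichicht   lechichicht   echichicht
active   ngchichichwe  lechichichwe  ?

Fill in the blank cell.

mood = indicative: zero marking, form stays chichich.
Attach voice active -wo → chichichwo.
Attach aspect progressive o- → ochichichwo.
Apply vowel harmony: ochichichwo → echichichwe.
Nasal assimilation: no change.

echichichwe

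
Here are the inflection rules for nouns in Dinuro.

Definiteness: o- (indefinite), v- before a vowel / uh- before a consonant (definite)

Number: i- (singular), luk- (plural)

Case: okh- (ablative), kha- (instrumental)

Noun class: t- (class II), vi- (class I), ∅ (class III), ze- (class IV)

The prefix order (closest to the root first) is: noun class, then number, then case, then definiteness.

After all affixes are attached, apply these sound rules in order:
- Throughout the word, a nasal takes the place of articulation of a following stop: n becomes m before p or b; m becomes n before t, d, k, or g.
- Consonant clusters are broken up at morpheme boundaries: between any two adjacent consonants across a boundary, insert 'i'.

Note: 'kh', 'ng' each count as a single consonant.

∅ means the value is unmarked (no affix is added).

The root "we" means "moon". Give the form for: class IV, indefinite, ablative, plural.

Attach noun class class IV ze- → zewe.
Attach number plural luk- → lukzewe.
Attach case ablative okh- → okhlukzewe.
Attach definiteness indefinite o- → ookhlukzewe.
Nasal assimilation: no change.
Apply epenthesis: ookhlukzewe → ookhilukizewe.

ookhilukizewe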